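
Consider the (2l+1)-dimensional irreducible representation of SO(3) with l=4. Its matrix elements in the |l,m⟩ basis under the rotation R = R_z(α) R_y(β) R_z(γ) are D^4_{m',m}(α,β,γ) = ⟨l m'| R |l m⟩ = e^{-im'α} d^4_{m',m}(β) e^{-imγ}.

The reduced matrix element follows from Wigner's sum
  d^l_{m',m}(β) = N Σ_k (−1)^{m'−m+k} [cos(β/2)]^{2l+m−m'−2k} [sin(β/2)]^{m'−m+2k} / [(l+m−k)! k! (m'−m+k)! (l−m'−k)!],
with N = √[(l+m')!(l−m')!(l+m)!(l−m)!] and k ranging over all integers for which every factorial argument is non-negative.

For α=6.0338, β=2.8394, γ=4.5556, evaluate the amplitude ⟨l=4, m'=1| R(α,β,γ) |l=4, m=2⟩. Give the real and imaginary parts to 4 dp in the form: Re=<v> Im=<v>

D^4_{1,2}(6.0338,2.8394,4.5556) = e^{-i·1·6.0338}·d^4_{1,2}(2.8394)·e^{-i·2·4.5556}. Compute d first:
With c≡cos(β/2)=0.150522 and s≡sin(β/2)=0.988607, N=[120·6·720·2]^{1/2}=1018.233765
k: max(0,(2)−(1))=1 … min(4+(2),4−(1))=3
  k=1: (−1)^0·1018.2338/(240)·0.1505^7·0.9886^1 = +0.000007
  k=2: (−1)^1·1018.2338/(48)·0.1505^5·0.9886^3 = -0.001584
  k=3: (−1)^2·1018.2338/(72)·0.1505^3·0.9886^5 = +0.045544
d^4_{1,2}(2.8394) = +0.000007 -0.001584 +0.045544 = +0.043968
Attach z-rotation phases: D = e^{-i(1)(6.0338)}·(+0.043968)·e^{-i(2)(4.5556)} = -0.037183-0.023465i

Re=-0.0372 Im=-0.0235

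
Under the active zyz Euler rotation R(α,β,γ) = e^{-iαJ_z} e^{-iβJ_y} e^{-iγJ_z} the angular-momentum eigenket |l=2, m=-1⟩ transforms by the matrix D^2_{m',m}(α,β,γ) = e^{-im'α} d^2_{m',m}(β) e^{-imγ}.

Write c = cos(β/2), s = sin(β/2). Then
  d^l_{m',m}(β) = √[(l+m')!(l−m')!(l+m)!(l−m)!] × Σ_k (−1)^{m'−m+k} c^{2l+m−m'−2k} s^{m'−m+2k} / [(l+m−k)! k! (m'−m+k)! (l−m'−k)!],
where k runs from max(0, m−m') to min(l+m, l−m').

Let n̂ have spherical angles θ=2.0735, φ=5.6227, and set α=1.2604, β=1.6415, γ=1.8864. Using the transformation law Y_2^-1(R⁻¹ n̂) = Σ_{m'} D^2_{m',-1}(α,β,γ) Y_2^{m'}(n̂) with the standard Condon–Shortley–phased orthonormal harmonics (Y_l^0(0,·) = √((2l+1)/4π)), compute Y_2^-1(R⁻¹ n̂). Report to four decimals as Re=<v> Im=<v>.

Need the full column D^2_{m',-1} for m'=−2..2 at α=1.2604, β=1.6415, γ=1.8864.
cos(β/2)=0.681673, sin(β/2)=0.731657
d^2_{-2,-1}: single k=1 term ⇒ +0.463517;  D = -0.139274-0.442098i
d^2_{-1,-1}: k∈[0..1] ⇒ +0.215925 -0.746257 = -0.530332;  D = +0.530325+0.002762i
d^2_{0,-1}: k∈[0..1] ⇒ -0.567690 +0.653995 = +0.086306;  D = -0.026788+0.082043i
d^2_{1,-1}: k∈[0..1] ⇒ +0.746257 -0.286570 = +0.459687;  D = +0.372520+0.269334i
d^2_{2,-1}: single k=0 term ⇒ -0.533985;  D = -0.430086+0.316490i
Y_2^{m'}(θ=2.0735,φ=5.6227) and Σ D·Y over m':
  (-0.1393-0.4421i)·(+0.0733+0.2874i)  (+0.5303+0.0028i)·(-0.2576-0.2001i)  (-0.0268+0.0820i)·(-0.0958+0.0000i)  (+0.3725+0.2693i)·(+0.2576-0.2001i)  (-0.4301+0.3165i)·(+0.0733-0.2874i)
Y_2^-1(R⁻¹ n̂) = +0.192633-0.045487i

Re=0.1926 Im=-0.0455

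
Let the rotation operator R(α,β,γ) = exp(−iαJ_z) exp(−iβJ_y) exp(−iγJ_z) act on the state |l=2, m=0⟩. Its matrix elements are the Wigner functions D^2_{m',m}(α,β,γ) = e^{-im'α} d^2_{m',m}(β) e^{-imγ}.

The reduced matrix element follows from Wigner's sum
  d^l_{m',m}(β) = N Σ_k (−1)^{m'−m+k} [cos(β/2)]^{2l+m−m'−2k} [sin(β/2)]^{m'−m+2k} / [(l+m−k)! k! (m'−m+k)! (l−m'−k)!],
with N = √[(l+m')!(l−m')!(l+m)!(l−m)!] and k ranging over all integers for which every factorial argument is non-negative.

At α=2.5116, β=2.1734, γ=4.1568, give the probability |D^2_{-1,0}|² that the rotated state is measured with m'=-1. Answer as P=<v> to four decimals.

P=0.3271

Split into d^2_{-1,0}(β=2.1734) × two z-phases.
With c≡cos(β/2)=0.465409 and s≡sin(β/2)=0.885096, N=[1·6·2·2]^{1/2}=4.898979
The bounds max(0,m−m')=1 and min(l+m,l−m')=2 give 2 terms
  k=1: (−1)^0·4.8990/(2)·0.4654^3·0.8851^1 = +0.218559
  k=2: (−1)^1·4.8990/(2)·0.4654^1·0.8851^3 = -0.790462
d^2_{-1,0}(2.1734) = +0.218559 -0.790462 = -0.571903
|D^2_{-1,0}|² = |d^2_{-1,0}(β)|² = (-0.571903)² = 0.327073 (the z-rotation phases have unit modulus)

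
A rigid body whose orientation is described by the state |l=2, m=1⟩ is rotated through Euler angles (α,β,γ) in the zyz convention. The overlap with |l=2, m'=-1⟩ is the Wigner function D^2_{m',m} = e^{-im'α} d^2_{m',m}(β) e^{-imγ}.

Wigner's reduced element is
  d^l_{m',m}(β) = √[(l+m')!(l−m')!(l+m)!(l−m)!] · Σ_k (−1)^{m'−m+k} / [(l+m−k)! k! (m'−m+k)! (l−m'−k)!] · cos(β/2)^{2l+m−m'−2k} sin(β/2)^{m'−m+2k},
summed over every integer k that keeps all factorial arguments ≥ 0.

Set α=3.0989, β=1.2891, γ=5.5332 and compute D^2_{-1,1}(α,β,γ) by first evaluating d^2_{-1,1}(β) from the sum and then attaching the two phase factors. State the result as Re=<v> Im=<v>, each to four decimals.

Re=-0.4270 Im=-0.3650

First d^2_{-1,1}(β=1.2891), then the phase factors e^{-i(-1)α} and e^{-i(1)γ}:
Half-angle: c=0.799370, s=0.600839. N=√(1·6·6·1)=6.000000
k∈{2,3} keeps every argument non-negative
  k=2: (−1)^0·6.0000/(2)·0.7994^2·0.6008^2 = +0.692043
  k=3: (−1)^1·6.0000/(6)·0.7994^0·0.6008^4 = -0.130326
d^2_{-1,1}(1.2891) = +0.692043 -0.130326 = +0.561717
Attach z-rotation phases: D = e^{-i(-1)(3.0989)}·(+0.561717)·e^{-i(1)(5.5332)} = -0.426974-0.364991i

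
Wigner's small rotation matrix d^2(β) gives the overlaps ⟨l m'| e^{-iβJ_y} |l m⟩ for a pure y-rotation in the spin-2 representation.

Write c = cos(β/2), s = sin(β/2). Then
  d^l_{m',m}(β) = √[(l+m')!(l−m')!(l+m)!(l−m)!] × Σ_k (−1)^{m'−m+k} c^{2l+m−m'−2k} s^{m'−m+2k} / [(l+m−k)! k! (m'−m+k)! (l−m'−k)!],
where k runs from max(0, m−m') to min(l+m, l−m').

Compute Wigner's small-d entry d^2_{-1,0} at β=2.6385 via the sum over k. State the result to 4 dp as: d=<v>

d^2_{-1,0}(β=2.6385) via Wigner's sum:
With c≡cos(β/2)=0.248902 and s≡sin(β/2)=0.968529, N=[1·6·2·2]^{1/2}=4.898979
Admissible k: 1..2 (factorial args all ≥0)
  k=1: (−1)^0·4.8990/(2)·0.2489^3·0.9685^1 = +0.036582
  k=2: (−1)^1·4.8990/(2)·0.2489^1·0.9685^3 = -0.553913
d^2_{-1,0}(2.6385) = +0.036582 -0.553913 = -0.517330

d=-0.5173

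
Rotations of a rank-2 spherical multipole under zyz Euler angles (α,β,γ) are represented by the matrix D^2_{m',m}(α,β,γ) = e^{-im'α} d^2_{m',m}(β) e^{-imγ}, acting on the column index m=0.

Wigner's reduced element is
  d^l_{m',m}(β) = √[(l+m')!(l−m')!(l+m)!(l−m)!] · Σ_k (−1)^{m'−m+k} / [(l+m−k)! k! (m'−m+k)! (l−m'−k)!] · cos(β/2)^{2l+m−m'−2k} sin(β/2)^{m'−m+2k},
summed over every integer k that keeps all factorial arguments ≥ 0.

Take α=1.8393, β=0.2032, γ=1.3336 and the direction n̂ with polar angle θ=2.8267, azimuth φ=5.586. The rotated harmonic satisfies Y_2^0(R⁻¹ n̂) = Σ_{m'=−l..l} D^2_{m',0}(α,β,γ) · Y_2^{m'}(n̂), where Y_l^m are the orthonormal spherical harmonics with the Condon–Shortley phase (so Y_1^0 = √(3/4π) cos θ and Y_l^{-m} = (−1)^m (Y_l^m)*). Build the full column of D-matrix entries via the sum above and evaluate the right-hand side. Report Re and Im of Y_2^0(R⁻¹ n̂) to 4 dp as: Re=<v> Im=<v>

Re=0.5983 Im=0.0000

Need the full column D^2_{m',0} for m'=−2..2 at α=1.8393, β=0.2032, γ=1.3336.
cos(β/2)=0.994843, sin(β/2)=0.101425
d^2_{-2,0}: single k=2 term ⇒ +0.024939;  D = -0.021429-0.012758i
d^2_{-1,0}: k∈[1..2] ⇒ +0.244617 -0.002543 = +0.242074;  D = -0.064220+0.233400i
d^2_{0,0}: k∈[0..2] ⇒ +0.979532 -0.040725 +0.000106 = +0.938912;  D = +0.938912+0.000000i
d^2_{1,0}: k∈[0..1] ⇒ -0.244617 +0.002543 = -0.242074;  D = +0.064220+0.233400i
d^2_{2,0}: single k=0 term ⇒ +0.024939;  D = -0.021429+0.012758i
Y_2^{m'}(θ=2.8267,φ=5.586) and Σ D·Y over m':
  (-0.0214-0.0128i)·(+0.0065+0.0365i)  (-0.0642+0.2334i)·(-0.1744-0.1461i)  (+0.9389+0.0000i)·(+0.5400+0.0000i)  (+0.0642+0.2334i)·(+0.1744-0.1461i)  (-0.0214+0.0128i)·(+0.0065-0.0365i)
Y_2^0(R⁻¹ n̂) = +0.598275-0.000000i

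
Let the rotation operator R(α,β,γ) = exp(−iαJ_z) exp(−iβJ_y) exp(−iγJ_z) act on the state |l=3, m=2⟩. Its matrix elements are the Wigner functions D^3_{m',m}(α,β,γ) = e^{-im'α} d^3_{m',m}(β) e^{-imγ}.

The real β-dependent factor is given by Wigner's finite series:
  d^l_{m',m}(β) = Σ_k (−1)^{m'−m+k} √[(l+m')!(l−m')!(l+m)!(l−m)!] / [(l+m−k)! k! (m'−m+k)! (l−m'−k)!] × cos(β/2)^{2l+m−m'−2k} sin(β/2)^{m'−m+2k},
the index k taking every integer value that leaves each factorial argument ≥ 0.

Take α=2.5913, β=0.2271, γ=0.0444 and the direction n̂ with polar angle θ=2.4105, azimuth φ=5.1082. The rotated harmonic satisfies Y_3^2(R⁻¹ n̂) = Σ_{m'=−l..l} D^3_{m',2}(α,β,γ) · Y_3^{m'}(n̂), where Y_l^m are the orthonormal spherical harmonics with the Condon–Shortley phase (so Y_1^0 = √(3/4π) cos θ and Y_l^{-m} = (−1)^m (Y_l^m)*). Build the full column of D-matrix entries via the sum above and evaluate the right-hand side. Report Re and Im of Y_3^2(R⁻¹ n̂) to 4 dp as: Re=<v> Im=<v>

Re=0.0413 Im=0.2408

Need the full column D^3_{m',2} for m'=−3..3 at α=2.5913, β=0.2271, γ=0.0444.
cos(β/2)=0.993560, sin(β/2)=0.113306
d^3_{-3,2}: single k=5 term ⇒ +0.000045;  D = +0.000008+0.000045i
d^3_{-2,2}: k∈[4..5] ⇒ +0.000814 -0.000002 = +0.000811;  D = +0.000302-0.000753i
d^3_{-1,2}: k∈[3..4] ⇒ +0.009023 -0.000059 = +0.008965;  D = -0.007195+0.005347i
d^3_{0,2}: k∈[2..3] ⇒ +0.068524 -0.000891 = +0.067633;  D = +0.067367-0.005998i
d^3_{1,2}: k∈[1..2] ⇒ +0.346916 -0.009023 = +0.337892;  D = -0.302545-0.150458i
d^3_{2,2}: k∈[0..1] ⇒ +0.961978 -0.062554 = +0.899424;  D = +0.477008+0.762513i
d^3_{3,2}: single k=0 term ⇒ -0.268720;  D = +0.002343+0.268710i
Y_3^{m'}(θ=2.4105,φ=5.1082) and Σ D·Y over m':
  (+0.0000+0.0000i)·(-0.1152-0.0465i)  (+0.0003-0.0008i)·(+0.2383-0.2413i)  (-0.0072+0.0053i)·(+0.1473+0.3526i)  (+0.0674-0.0060i)·(+0.0636+0.0000i)  (-0.3025-0.1505i)·(-0.1473+0.3526i)  (+0.4770+0.7625i)·(+0.2383+0.2413i)  (+0.0023+0.2687i)·(+0.1152-0.0465i)
Y_3^2(R⁻¹ n̂) = +0.041291+0.240784i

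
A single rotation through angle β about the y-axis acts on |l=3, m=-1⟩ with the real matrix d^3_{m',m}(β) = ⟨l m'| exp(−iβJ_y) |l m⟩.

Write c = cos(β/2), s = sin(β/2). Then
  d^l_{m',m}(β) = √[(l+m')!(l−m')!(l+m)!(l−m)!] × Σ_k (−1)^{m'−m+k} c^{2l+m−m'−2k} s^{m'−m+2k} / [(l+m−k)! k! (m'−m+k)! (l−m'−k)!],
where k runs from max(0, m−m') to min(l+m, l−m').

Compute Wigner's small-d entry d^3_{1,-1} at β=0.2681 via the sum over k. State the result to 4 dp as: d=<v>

d=0.1009

d^3_{1,-1}(β=0.2681) via Wigner's sum:
c=cos(0.2681/2)=0.991029, s=sin(0.2681/2)=0.133649; N=√[24·2·2·24]=48.000000
The bounds max(0,m−m')=0 and min(l+m,l−m')=2 give 3 terms
  k=0: (−1)^2·48.0000/(8)·0.9910^4·0.1336^2 = +0.103378
  k=1: (−1)^3·48.0000/(6)·0.9910^2·0.1336^4 = -0.002507
  k=2: (−1)^4·48.0000/(48)·0.9910^0·0.1336^6 = +0.000006
d^3_{1,-1}(0.2681) = +0.103378 -0.002507 +0.000006 = +0.100877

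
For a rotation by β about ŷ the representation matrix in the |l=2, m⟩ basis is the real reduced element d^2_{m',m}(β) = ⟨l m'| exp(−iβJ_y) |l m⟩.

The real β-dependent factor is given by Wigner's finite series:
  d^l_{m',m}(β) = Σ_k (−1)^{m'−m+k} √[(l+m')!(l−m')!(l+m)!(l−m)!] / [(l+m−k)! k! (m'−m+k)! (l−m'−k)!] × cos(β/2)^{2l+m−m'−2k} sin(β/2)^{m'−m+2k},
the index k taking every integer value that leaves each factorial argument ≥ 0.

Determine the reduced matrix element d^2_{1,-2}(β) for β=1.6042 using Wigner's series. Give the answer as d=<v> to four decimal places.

d^2_{1,-2}(β=1.6042) via Wigner's sum:
Half-angle: c=0.695199, s=0.718818. N=√(6·1·1·24)=12.000000
k∈{0} keeps every argument non-negative
  k=0: (−1)^3·12.0000/(6)·0.6952^1·0.7188^3 = -0.516410
d^2_{1,-2}(1.6042) = -0.516410

d=-0.5164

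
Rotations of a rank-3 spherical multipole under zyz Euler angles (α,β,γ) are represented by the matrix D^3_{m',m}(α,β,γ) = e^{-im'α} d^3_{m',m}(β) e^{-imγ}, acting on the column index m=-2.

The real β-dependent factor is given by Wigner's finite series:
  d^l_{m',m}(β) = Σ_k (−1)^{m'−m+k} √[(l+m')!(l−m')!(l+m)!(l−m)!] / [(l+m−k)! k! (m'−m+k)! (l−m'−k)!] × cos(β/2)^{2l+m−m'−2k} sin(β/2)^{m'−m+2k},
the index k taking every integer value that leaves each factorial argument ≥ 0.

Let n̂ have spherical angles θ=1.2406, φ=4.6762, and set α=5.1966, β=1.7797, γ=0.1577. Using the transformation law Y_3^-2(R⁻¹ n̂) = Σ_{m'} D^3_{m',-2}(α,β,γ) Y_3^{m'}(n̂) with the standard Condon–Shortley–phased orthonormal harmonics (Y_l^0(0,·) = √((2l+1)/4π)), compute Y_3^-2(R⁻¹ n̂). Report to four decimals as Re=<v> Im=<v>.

Re=0.1186 Im=-0.3239

Need the full column D^3_{m',-2} for m'=−3..3 at α=5.1966, β=1.7797, γ=0.1577.
cos(β/2)=0.629529, sin(β/2)=0.776977
d^3_{-3,-2}: single k=1 term ⇒ +0.188175;  D = -0.184526-0.036875i
d^3_{-2,-2}: k∈[0..1] ⇒ +0.062243 -0.474077 = -0.411833;  D = +0.116570+0.394991i
d^3_{-1,-2}: k∈[0..1] ⇒ -0.242932 +0.740119 = +0.497186;  D = +0.356525-0.346532i
d^3_{0,-2}: k∈[0..1] ⇒ +0.519325 -0.791088 = -0.271763;  D = -0.258358-0.084300i
d^3_{1,-2}: k∈[0..1] ⇒ -0.740119 +0.563712 = -0.176407;  D = -0.029638-0.173899i
d^3_{2,-2}: k∈[0..1] ⇒ +0.722161 -0.220014 = +0.502148;  D = -0.398831+0.305100i
d^3_{3,-2}: single k=0 term ⇒ -0.436649;  D = +0.396248+0.183439i
Y_3^{m'}(θ=1.2406,φ=4.6762) and Σ D·Y over m':
  (-0.1845-0.0369i)·(+0.0383-0.3511i)  (+0.1166+0.3950i)·(-0.2957-0.0214i)  (+0.3565-0.3465i)·(+0.0052-0.1449i)  (-0.2584-0.0843i)·(-0.2994+0.0000i)  (-0.0296-0.1739i)·(-0.0052-0.1449i)  (-0.3988+0.3051i)·(-0.2957+0.0214i)  (+0.3962+0.1834i)·(-0.0383-0.3511i)
Y_3^-2(R⁻¹ n̂) = +0.118588-0.323916i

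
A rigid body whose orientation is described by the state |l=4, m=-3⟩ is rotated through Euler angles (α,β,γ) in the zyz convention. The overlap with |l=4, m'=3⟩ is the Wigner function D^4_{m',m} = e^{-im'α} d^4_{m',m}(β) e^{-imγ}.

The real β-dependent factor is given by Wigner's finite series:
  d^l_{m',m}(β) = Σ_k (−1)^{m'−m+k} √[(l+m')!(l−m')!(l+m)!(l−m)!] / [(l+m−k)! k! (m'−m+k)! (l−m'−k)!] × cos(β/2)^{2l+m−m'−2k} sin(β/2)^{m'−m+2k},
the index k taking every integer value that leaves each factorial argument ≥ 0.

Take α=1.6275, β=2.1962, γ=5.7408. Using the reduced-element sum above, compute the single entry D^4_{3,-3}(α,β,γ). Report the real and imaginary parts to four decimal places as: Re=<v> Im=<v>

Re=0.3195 Im=-0.0736

First d^4_{3,-3}(β=2.1962), then the phase factors e^{-i(3)α} and e^{-i(-3)γ}:
c=cos(2.1962/2)=0.455289, s=sin(2.1962/2)=0.890344; N=√[5040·1·1·5040]=5040.000000
The bounds max(0,m−m')=0 and min(l+m,l−m')=1 give 2 terms
  k=0: (−1)^6·5040.0000/(720)·0.4553^2·0.8903^6 = +0.722800
  k=1: (−1)^7·5040.0000/(5040)·0.4553^0·0.8903^8 = -0.394877
d^4_{3,-3}(2.1962) = +0.722800 -0.394877 = +0.327923
Attach z-rotation phases: D = e^{-i(3)(1.6275)}·(+0.327923)·e^{-i(-3)(5.7408)} = +0.319549-0.073632i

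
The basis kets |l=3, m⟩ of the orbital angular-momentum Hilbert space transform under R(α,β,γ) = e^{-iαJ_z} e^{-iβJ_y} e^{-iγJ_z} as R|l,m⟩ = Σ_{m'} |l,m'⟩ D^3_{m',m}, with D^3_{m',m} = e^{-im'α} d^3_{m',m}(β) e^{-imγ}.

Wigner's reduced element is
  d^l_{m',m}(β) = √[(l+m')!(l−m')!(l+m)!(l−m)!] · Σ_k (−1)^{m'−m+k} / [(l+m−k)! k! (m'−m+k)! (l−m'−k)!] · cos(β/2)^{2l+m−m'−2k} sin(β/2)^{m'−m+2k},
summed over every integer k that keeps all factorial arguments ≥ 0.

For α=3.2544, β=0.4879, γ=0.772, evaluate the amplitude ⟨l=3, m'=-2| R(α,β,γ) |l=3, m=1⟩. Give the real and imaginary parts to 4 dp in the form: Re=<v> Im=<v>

First d^3_{-2,1}(β=0.4879), then the phase factors e^{-i(-2)α} and e^{-i(1)γ}:
Half-angle: c=0.970391, s=0.241538. N=√(1·120·24·2)=75.894664
k: max(0,(1)−(-2))=3 … min(3+(1),3−(-2))=4
  k=3: (−1)^0·75.8947/(12)·0.9704^3·0.2415^3 = +0.081438
  k=4: (−1)^1·75.8947/(24)·0.9704^1·0.2415^5 = -0.002523
d^3_{-2,1}(0.4879) = +0.081438 -0.002523 = +0.078915
Attach z-rotation phases: D = e^{-i(-2)(3.2544)}·(+0.078915)·e^{-i(1)(0.772)} = +0.067426-0.041004i

Re=0.0674 Im=-0.0410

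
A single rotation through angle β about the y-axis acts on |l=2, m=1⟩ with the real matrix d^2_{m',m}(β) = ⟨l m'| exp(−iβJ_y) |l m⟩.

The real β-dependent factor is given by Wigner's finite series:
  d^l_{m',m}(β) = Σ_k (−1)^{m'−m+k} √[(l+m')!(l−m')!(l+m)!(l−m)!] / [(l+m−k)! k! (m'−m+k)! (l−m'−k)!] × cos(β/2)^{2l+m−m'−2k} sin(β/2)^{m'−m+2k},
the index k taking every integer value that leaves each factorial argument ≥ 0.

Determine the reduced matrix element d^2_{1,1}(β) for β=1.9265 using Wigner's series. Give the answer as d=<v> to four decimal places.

d^2_{1,1}(β=1.9265) via Wigner's sum:
c=cos(1.9265/2)=0.570855, s=sin(1.9265/2)=0.821051; N=√[6·1·6·1]=6.000000
The bounds max(0,m−m')=0 and min(l+m,l−m')=1 give 2 terms
  k=0: (−1)^0·6.0000/(6)·0.5709^4·0.8211^0 = +0.106194
  k=1: (−1)^1·6.0000/(2)·0.5709^2·0.8211^2 = -0.659041
d^2_{1,1}(1.9265) = +0.106194 -0.659041 = -0.552847

d=-0.5528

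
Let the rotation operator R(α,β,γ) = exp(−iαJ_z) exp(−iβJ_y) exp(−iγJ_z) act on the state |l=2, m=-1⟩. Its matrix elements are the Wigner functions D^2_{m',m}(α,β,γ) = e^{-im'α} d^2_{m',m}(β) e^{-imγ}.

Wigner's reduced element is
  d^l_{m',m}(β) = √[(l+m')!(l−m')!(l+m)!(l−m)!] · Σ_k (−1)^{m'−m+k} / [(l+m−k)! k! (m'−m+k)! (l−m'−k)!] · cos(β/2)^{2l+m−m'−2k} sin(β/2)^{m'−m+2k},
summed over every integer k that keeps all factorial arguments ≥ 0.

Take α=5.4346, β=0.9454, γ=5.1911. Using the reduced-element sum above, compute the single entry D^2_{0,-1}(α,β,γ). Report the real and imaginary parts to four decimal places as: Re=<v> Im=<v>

Re=-0.2678 Im=0.5159

Split into d^2_{0,-1}(β=0.9454) × two z-phases.
With c≡cos(β/2)=0.890342 and s≡sin(β/2)=0.455292, N=[2·2·1·6]^{1/2}=4.898979
Admissible k: 0..1 (factorial args all ≥0)
  k=0: (−1)^1·4.8990/(2)·0.8903^3·0.4553^1 = -0.787112
  k=1: (−1)^2·4.8990/(2)·0.8903^1·0.4553^3 = +0.205827
d^2_{0,-1}(0.9454) = -0.787112 +0.205827 = -0.581285
D = (+1.000000+0.000000i)·(-0.581285)·(+0.460635-0.887589i) = -0.267760+0.515942i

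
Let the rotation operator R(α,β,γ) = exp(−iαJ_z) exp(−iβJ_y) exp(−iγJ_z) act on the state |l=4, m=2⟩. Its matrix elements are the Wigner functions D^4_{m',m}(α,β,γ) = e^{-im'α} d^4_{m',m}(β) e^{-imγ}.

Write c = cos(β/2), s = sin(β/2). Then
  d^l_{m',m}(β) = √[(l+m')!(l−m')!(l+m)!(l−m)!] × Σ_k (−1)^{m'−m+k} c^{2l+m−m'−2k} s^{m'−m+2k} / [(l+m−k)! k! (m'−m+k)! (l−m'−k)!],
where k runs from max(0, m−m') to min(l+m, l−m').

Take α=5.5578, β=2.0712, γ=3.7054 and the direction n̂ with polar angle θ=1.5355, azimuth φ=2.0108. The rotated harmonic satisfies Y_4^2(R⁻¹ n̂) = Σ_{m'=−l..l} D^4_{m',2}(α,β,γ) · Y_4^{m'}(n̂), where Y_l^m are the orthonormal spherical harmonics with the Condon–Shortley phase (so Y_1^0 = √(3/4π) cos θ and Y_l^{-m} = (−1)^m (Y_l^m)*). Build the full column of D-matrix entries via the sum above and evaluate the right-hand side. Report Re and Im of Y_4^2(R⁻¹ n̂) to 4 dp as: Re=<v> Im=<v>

Re=0.3715 Im=0.1591

Need the full column D^4_{m',2} for m'=−4..4 at α=5.5578, β=2.0712, γ=3.7054.
cos(β/2)=0.510010, sin(β/2)=0.860169
d^4_{-4,2}: single k=6 term ⇒ +0.557491;  D = -0.351946+0.432354i
d^4_{-3,2}: k∈[5..6] ⇒ +0.701195 -0.664856 = +0.036339;  D = -0.035862+0.005868i
d^4_{-2,2}: k∈[4..6] ⇒ +0.555571 -1.264270 +0.299687 = -0.409011;  D = +0.345838+0.218371i
d^4_{-1,2}: k∈[3..5] ⇒ +0.310569 -1.325134 +0.753876 = -0.260689;  D = +0.072595+0.250377i
d^4_{0,2}: k∈[2..4] ⇒ +0.123526 -0.936998 +0.999493 = +0.186022;  D = +0.079769-0.168050i
d^4_{1,2}: k∈[1..3] ⇒ +0.032754 -0.465854 +0.883423 = +0.450323;  D = +0.414383-0.176288i
d^4_{2,2}: k∈[0..2] ⇒ +0.004578 -0.156250 +0.555571 = +0.403899;  D = +0.382992+0.128262i
d^4_{3,2}: k∈[0..1] ⇒ -0.028887 +0.246507 = +0.217620;  D = +0.108557+0.188611i
d^4_{4,2}: single k=0 term ⇒ +0.068900;  D = -0.013900+0.067483i
Y_4^{m'}(θ=1.5355,φ=2.0108) and Σ D·Y over m':
  (-0.3519+0.4324i)·(-0.0830-0.4336i)  (-0.0359+0.0059i)·(+0.0427+0.0109i)  (+0.3458+0.2184i)·(+0.2110-0.2553i)  (+0.0726+0.2504i)·(+0.0213+0.0452i)  (+0.0798-0.1681i)·(+0.3134+0.0000i)  (+0.4144-0.1763i)·(-0.0213+0.0452i)  (+0.3830+0.1283i)·(+0.2110+0.2553i)  (+0.1086+0.1886i)·(-0.0427+0.0109i)  (-0.0139+0.0675i)·(-0.0830+0.4336i)
Y_4^2(R⁻¹ n̂) = +0.371459+0.159071i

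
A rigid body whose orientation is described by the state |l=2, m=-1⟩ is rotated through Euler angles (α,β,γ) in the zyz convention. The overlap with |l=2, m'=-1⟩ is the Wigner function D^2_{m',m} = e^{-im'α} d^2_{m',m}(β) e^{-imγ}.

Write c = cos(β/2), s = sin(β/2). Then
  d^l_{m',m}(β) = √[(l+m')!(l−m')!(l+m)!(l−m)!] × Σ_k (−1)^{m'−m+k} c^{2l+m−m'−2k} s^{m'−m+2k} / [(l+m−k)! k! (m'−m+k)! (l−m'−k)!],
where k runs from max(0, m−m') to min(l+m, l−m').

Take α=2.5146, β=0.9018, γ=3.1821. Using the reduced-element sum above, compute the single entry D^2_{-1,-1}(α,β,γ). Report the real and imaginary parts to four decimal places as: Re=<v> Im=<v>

Re=0.1622 Im=-0.1078

Split into d^2_{-1,-1}(β=0.9018) × two z-phases.
Half-angle: c=0.900055, s=0.435776. N=√(1·6·1·6)=6.000000
k: max(0,(-1)−(-1))=0 … min(2+(-1),2−(-1))=1
  k=0: (−1)^0·6.0000/(6)·0.9001^4·0.4358^0 = +0.656261
  k=1: (−1)^1·6.0000/(2)·0.9001^2·0.4358^2 = -0.461515
d^2_{-1,-1}(0.9018) = +0.656261 -0.461515 = +0.194746
Phases: e^{-i·(-1)·2.5146}=-0.809796+0.586712i, e^{-i·(-1)·3.1821}=-0.999180-0.040496i ⇒ D=+0.162202-0.107780i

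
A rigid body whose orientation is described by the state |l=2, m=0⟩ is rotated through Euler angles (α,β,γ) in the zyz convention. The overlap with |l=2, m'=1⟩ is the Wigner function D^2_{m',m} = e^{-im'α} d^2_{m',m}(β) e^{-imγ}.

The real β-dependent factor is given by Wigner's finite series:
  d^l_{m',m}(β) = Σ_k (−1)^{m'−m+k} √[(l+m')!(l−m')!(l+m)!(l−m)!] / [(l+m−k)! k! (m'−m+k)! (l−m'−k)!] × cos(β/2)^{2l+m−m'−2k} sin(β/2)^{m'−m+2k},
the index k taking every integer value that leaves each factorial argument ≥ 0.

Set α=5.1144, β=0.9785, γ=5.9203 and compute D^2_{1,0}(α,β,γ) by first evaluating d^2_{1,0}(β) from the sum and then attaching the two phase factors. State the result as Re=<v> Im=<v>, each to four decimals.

Re=-0.2220 Im=-0.5220

Split into d^2_{1,0}(β=0.9785) × two z-phases.
c=cos(0.9785/2)=0.882686, s=sin(0.9785/2)=0.469964; N=√[6·1·2·2]=4.898979
Admissible k: 0..1 (factorial args all ≥0)
  k=0: (−1)^1·4.8990/(2)·0.8827^3·0.4700^1 = -0.791696
  k=1: (−1)^2·4.8990/(2)·0.8827^1·0.4700^3 = +0.224427
d^2_{1,0}(0.9785) = -0.791696 +0.224427 = -0.567269
Phases: e^{-i·(1)·5.1144}=+0.391270+0.920276i, e^{-i·(0)·5.9203}=+1.000000+0.000000i ⇒ D=-0.221955-0.522044i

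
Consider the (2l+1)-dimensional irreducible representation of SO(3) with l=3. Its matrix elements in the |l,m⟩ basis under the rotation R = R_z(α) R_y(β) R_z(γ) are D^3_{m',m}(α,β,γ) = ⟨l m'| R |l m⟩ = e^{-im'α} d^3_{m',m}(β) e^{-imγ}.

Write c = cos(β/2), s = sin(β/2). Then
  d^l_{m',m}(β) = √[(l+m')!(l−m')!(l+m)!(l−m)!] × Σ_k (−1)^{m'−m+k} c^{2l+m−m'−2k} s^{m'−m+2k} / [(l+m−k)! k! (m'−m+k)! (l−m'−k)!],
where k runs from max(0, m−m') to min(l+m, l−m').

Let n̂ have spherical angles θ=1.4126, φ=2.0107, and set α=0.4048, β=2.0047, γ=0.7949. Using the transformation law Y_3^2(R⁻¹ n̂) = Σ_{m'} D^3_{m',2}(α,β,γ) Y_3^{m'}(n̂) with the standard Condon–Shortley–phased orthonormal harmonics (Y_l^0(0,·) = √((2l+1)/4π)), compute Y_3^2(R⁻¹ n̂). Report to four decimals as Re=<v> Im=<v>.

Re=0.0235 Im=-0.0960

Need the full column D^3_{m',2} for m'=−3..3 at α=0.4048, β=2.0047, γ=0.7949.
cos(β/2)=0.538323, sin(β/2)=0.842738
d^3_{-3,2}: single k=5 term ⇒ +0.560509;  D = +0.521476-0.205508i
d^3_{-2,2}: k∈[4..5] ⇒ +0.730849 -0.358226 = +0.372623;  D = +0.264850-0.262111i
d^3_{-1,2}: k∈[3..4] ⇒ +0.590525 -0.723614 = -0.133090;  D = -0.050081+0.123307i
d^3_{0,2}: k∈[2..3] ⇒ +0.326677 -0.800605 = -0.473927;  D = +0.009006+0.473842i
d^3_{1,2}: k∈[1..2] ⇒ +0.120478 -0.590525 = -0.470046;  D = +0.193297+0.428462i
d^3_{2,2}: k∈[0..1] ⇒ +0.024337 -0.298214 = -0.273878;  D = +0.201845+0.185115i
d^3_{3,2}: single k=0 term ⇒ -0.093322;  D = +0.088061+0.030892i
Y_3^{m'}(θ=1.4126,φ=2.0107) and Σ D·Y over m':
  (+0.5215-0.2055i)·(+0.3892+0.0998i)  (+0.2649-0.2621i)·(-0.1001+0.1210i)  (-0.0501+0.1233i)·(+0.1190+0.2529i)  (+0.0090+0.4738i)·(-0.1691+0.0000i)  (+0.1933+0.4285i)·(-0.1190+0.2529i)  (+0.2018+0.1851i)·(-0.1001-0.1210i)  (+0.0881+0.0309i)·(-0.3892+0.0998i)
Y_3^2(R⁻¹ n̂) = +0.023472-0.096046i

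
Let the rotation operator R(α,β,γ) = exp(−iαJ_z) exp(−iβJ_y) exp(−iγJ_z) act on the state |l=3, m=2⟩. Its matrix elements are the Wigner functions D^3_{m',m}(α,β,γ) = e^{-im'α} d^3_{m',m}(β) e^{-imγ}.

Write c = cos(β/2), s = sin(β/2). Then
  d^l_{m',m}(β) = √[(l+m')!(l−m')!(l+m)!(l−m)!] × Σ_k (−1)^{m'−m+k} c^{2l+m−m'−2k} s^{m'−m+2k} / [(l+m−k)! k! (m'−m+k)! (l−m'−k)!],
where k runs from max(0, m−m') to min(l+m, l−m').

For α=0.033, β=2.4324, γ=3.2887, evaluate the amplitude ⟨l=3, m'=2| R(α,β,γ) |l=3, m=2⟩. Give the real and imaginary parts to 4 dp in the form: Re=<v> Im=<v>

D^3_{2,2}(0.033,2.4324,3.2887) = e^{-i·2·0.033}·d^3_{2,2}(2.4324)·e^{-i·2·3.2887}. Compute d first:
Half-angle: c=0.347212, s=0.937787. N=√(120·1·120·1)=120.000000
Admissible k: 0..1 (factorial args all ≥0)
  k=0: (−1)^0·120.0000/(120)·0.3472^6·0.9378^0 = +0.001752
  k=1: (−1)^1·120.0000/(24)·0.3472^4·0.9378^2 = -0.063908
d^3_{2,2}(2.4324) = +0.001752 -0.063908 = -0.062156
Attach z-rotation phases: D = e^{-i(2)(0.033)}·(-0.062156)·e^{-i(2)(3.2887)} = -0.058167+0.021908i

Re=-0.0582 Im=0.0219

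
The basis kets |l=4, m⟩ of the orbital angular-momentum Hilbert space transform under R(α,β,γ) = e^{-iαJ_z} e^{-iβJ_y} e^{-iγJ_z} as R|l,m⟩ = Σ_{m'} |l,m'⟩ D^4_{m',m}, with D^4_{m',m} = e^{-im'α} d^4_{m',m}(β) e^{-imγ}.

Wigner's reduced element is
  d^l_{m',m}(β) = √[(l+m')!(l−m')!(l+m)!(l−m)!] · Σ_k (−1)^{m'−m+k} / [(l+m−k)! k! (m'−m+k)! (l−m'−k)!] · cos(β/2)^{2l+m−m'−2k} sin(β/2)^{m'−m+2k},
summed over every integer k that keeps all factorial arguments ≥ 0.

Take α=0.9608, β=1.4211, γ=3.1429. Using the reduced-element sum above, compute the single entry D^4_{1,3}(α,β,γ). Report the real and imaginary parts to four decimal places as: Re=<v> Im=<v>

Re=0.0854 Im=-0.1232

Split into d^4_{1,3}(β=1.4211) × two z-phases.
c=cos(1.4211/2)=0.758003, s=sin(1.4211/2)=0.652251; N=√[120·6·5040·1]=1904.940944
k: max(0,(3)−(1))=2 … min(4+(3),4−(1))=3
  k=2: (−1)^0·1904.9409/(240)·0.7580^6·0.6523^2 = +0.640510
  k=3: (−1)^1·1904.9409/(144)·0.7580^4·0.6523^4 = -0.790427
d^4_{1,3}(1.4211) = +0.640510 -0.790427 = -0.149917
D = (+0.572864-0.819650i)·(-0.149917)·(-0.999992+0.003922i) = +0.085399-0.123215i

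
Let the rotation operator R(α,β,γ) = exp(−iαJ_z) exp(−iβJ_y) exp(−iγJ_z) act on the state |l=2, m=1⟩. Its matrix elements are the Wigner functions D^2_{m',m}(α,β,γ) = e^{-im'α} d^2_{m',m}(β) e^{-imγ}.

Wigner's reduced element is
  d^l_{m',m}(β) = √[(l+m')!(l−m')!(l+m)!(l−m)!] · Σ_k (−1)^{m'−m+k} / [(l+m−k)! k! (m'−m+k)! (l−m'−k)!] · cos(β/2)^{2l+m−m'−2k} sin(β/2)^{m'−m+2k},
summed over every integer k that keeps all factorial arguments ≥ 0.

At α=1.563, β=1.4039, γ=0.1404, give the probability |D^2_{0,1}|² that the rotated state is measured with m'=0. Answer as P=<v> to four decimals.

Split into d^2_{0,1}(β=1.4039) × two z-phases.
c=cos(1.4039/2)=0.763585, s=sin(1.4039/2)=0.645708; N=√[2·2·6·1]=4.898979
k: max(0,(1)−(0))=1 … min(2+(1),2−(0))=2
  k=1: (−1)^0·4.8990/(2)·0.7636^3·0.6457^1 = +0.704179
  k=2: (−1)^1·4.8990/(2)·0.7636^1·0.6457^3 = -0.503548
d^2_{0,1}(1.4039) = +0.704179 -0.503548 = +0.200631
|D^2_{0,1}|² = |d^2_{0,1}(β)|² = (+0.200631)² = 0.040253 (the z-rotation phases have unit modulus)

P=0.0403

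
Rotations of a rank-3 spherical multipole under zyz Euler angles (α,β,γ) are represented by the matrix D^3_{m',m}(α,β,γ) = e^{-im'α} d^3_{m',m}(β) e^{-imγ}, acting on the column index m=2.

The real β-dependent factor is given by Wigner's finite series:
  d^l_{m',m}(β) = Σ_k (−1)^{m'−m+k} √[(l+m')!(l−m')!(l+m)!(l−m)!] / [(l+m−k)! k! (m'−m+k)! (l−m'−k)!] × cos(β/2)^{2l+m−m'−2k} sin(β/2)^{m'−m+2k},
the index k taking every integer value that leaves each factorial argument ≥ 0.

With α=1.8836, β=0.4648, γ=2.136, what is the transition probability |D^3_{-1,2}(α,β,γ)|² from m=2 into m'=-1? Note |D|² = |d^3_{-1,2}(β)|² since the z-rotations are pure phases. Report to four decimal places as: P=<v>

P=0.0048

D^3_{-1,2}(1.8836,0.4648,2.136) = e^{-i·-1·1.8836}·d^3_{-1,2}(0.4648)·e^{-i·2·2.136}. Compute d first:
Half-angle: c=0.973116, s=0.230314. N=√(2·24·120·1)=75.894664
k∈{3,4} keeps every argument non-negative
  k=3: (−1)^0·75.8947/(12)·0.9731^3·0.2303^3 = +0.071201
  k=4: (−1)^1·75.8947/(24)·0.9731^1·0.2303^5 = -0.001994
d^3_{-1,2}(0.4648) = +0.071201 -0.001994 = +0.069206
|D^3_{-1,2}|² = |d^3_{-1,2}(β)|² = (+0.069206)² = 0.004790 (the z-rotation phases have unit modulus)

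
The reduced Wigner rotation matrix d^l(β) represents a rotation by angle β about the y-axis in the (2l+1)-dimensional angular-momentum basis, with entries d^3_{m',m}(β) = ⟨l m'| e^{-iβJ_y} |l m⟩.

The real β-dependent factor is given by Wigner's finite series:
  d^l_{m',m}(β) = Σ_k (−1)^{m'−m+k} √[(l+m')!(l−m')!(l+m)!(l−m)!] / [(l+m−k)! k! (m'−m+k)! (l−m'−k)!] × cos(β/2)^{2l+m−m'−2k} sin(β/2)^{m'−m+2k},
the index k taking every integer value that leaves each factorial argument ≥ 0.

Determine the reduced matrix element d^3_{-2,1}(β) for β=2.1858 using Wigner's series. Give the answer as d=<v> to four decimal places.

d^3_{-2,1}(β=2.1858) via Wigner's sum:
Half-angle: c=0.459912, s=0.887964. N=√(1·120·24·2)=75.894664
k: max(0,(1)−(-2))=3 … min(3+(1),3−(-2))=4
  k=3: (−1)^0·75.8947/(12)·0.4599^3·0.8880^3 = +0.430766
  k=4: (−1)^1·75.8947/(24)·0.4599^1·0.8880^5 = -0.802884
d^3_{-2,1}(2.1858) = +0.430766 -0.802884 = -0.372118

d=-0.3721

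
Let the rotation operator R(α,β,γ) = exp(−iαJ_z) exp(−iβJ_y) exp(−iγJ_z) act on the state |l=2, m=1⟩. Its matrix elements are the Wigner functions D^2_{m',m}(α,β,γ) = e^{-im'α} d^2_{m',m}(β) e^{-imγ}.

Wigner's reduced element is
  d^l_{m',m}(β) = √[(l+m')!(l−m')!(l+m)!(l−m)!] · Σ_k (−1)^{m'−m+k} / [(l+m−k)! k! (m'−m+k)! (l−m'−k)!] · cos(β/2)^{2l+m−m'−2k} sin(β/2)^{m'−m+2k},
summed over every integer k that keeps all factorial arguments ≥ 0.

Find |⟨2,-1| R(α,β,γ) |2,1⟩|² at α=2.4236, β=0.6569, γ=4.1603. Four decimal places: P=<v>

D^2_{-1,1}(2.4236,0.6569,4.1603) = e^{-i·-1·2.4236}·d^2_{-1,1}(0.6569)·e^{-i·1·4.1603}. Compute d first:
With c≡cos(β/2)=0.946543 and s≡sin(β/2)=0.322576, N=[1·6·6·1]^{1/2}=6.000000
Admissible k: 2..3 (factorial args all ≥0)
  k=2: (−1)^0·6.0000/(2)·0.9465^2·0.3226^2 = +0.279684
  k=3: (−1)^1·6.0000/(6)·0.9465^0·0.3226^4 = -0.010828
d^2_{-1,1}(0.6569) = +0.279684 -0.010828 = +0.268856
|D^2_{-1,1}|² = |d^2_{-1,1}(β)|² = (+0.268856)² = 0.072284 (the z-rotation phases have unit modulus)

P=0.0723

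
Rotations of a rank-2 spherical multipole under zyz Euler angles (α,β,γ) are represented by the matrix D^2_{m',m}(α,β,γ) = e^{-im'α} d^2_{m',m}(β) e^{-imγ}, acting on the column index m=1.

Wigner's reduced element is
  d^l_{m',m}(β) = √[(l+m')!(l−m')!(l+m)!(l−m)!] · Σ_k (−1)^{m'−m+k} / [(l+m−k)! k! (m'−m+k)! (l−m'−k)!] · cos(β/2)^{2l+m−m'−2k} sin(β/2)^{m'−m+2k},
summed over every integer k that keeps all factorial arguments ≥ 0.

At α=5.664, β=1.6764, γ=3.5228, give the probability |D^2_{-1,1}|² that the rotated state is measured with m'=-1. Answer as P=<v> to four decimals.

First d^2_{-1,1}(β=1.6764), then the phase factors e^{-i(-1)α} and e^{-i(1)γ}:
c=cos(1.6764/2)=0.668802, s=sin(1.6764/2)=0.743440; N=√[1·6·6·1]=6.000000
The bounds max(0,m−m')=2 and min(l+m,l−m')=3 give 2 terms
  k=2: (−1)^0·6.0000/(2)·0.6688^2·0.7434^2 = +0.741667
  k=3: (−1)^1·6.0000/(6)·0.6688^0·0.7434^4 = -0.305481
d^2_{-1,1}(1.6764) = +0.741667 -0.305481 = +0.436186
|D^2_{-1,1}|² = |d^2_{-1,1}(β)|² = (+0.436186)² = 0.190258 (the z-rotation phases have unit modulus)

P=0.1903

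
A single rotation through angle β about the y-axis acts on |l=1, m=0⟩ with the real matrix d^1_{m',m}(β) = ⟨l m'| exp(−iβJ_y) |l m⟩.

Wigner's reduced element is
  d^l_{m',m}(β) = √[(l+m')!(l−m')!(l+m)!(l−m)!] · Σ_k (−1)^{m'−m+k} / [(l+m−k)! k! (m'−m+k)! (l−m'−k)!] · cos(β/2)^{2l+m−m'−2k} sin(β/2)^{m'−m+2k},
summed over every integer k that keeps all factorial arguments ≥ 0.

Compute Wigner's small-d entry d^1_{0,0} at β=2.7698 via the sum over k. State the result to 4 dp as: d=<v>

d=-0.9317

d^1_{0,0}(β=2.7698) via Wigner's sum:
c=cos(2.7698/2)=0.184827, s=sin(2.7698/2)=0.982771; N=√[1·1·1·1]=1.000000
The bounds max(0,m−m')=0 and min(l+m,l−m')=1 give 2 terms
  k=0: (−1)^0·1.0000/(1)·0.1848^2·0.9828^0 = +0.034161
  k=1: (−1)^1·1.0000/(1)·0.1848^0·0.9828^2 = -0.965839
d^1_{0,0}(2.7698) = +0.034161 -0.965839 = -0.931678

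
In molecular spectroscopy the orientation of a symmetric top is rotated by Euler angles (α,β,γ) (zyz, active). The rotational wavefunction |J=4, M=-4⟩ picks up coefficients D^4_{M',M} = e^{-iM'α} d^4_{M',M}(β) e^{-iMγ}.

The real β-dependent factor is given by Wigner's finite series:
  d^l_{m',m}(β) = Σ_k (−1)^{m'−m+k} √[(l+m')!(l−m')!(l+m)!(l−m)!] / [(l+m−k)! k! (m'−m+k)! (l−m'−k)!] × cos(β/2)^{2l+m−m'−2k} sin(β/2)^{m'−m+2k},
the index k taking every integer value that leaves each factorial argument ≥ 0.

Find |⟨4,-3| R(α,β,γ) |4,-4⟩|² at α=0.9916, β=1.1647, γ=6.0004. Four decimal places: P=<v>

P=0.1944

First d^4_{-3,-4}(β=1.1647), then the phase factors e^{-i(-3)α} and e^{-i(-4)γ}:
c=cos(1.1647/2)=0.835172, s=sin(1.1647/2)=0.549988; N=√[1·5040·1·40320]=14255.272709
Admissible k: 0..0 (factorial args all ≥0)
  k=0: (−1)^1·14255.2727/(5040)·0.8352^7·0.5500^1 = -0.440891
d^4_{-3,-4}(1.1647) = -0.440891
|D^4_{-3,-4}|² = |d^4_{-3,-4}(β)|² = (-0.440891)² = 0.194385 (the z-rotation phases have unit modulus)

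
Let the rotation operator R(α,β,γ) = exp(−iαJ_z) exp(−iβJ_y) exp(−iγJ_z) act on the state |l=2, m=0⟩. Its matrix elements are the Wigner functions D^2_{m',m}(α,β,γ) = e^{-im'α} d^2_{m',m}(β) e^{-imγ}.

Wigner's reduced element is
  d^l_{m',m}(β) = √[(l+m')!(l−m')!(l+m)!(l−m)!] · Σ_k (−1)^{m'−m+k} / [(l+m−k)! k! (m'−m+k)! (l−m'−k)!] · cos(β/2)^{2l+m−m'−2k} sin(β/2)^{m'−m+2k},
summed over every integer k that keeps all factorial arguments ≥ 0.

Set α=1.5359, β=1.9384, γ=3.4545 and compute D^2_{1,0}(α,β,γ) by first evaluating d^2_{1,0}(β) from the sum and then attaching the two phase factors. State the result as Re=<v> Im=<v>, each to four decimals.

Re=0.0143 Im=-0.4105

Split into d^2_{1,0}(β=1.9384) × two z-phases.
With c≡cos(β/2)=0.565959 and s≡sin(β/2)=0.824433, N=[6·1·2·2]^{1/2}=4.898979
The bounds max(0,m−m')=0 and min(l+m,l−m')=1 give 2 terms
  k=0: (−1)^1·4.8990/(2)·0.5660^3·0.8244^1 = -0.366089
  k=1: (−1)^2·4.8990/(2)·0.5660^1·0.8244^3 = +0.776832
d^2_{1,0}(1.9384) = -0.366089 +0.776832 = +0.410743
Attach z-rotation phases: D = e^{-i(1)(1.5359)}·(+0.410743)·e^{-i(0)(3.4545)} = +0.014331-0.410493i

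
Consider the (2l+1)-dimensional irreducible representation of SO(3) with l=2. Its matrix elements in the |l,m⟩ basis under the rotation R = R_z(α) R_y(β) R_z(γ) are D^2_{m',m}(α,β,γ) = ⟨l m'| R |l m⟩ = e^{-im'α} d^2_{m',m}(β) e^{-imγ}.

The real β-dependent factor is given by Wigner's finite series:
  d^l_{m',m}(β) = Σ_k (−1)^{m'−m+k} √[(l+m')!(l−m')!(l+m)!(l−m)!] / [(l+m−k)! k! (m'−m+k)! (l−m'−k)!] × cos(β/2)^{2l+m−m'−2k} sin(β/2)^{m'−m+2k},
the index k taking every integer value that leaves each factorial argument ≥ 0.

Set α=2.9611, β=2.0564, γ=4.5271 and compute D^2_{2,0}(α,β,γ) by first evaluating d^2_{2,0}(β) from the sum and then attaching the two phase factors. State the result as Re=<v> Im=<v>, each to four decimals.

Re=0.4481 Im=0.1692

First d^2_{2,0}(β=2.0564), then the phase factors e^{-i(2)α} and e^{-i(0)γ}:
With c≡cos(β/2)=0.516361 and s≡sin(β/2)=0.856371, N=[24·1·2·2]^{1/2}=9.797959
Admissible k: 0..0 (factorial args all ≥0)
  k=0: (−1)^2·9.7980/(4)·0.5164^2·0.8564^2 = +0.478968
d^2_{2,0}(2.0564) = +0.478968
D = (+0.935549+0.353196i)·(+0.478968)·(+1.000000+0.000000i) = +0.448098+0.169170i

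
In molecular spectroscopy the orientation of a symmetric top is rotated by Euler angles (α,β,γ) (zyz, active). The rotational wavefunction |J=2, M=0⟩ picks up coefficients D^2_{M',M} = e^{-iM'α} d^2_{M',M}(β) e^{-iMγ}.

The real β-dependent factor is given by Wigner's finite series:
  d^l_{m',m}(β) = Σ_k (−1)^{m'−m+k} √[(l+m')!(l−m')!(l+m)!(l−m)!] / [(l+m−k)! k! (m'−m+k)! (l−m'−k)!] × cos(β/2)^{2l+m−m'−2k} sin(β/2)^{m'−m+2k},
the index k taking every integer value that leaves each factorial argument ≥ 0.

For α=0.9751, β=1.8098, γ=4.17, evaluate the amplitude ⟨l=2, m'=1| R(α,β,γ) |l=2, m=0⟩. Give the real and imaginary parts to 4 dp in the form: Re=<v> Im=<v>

Re=0.1581 Im=-0.2332

First d^2_{1,0}(β=1.8098), then the phase factors e^{-i(1)α} and e^{-i(0)γ}:
Half-angle: c=0.617764, s=0.786363. N=√(6·1·2·2)=4.898979
Admissible k: 0..1 (factorial args all ≥0)
  k=0: (−1)^1·4.8990/(2)·0.6178^3·0.7864^1 = -0.454116
  k=1: (−1)^2·4.8990/(2)·0.6178^1·0.7864^3 = +0.735814
d^2_{1,0}(1.8098) = -0.454116 +0.735814 = +0.281698
Phases: e^{-i·(1)·0.9751}=+0.561085-0.827758i, e^{-i·(0)·4.17}=+1.000000+0.000000i ⇒ D=+0.158057-0.233178i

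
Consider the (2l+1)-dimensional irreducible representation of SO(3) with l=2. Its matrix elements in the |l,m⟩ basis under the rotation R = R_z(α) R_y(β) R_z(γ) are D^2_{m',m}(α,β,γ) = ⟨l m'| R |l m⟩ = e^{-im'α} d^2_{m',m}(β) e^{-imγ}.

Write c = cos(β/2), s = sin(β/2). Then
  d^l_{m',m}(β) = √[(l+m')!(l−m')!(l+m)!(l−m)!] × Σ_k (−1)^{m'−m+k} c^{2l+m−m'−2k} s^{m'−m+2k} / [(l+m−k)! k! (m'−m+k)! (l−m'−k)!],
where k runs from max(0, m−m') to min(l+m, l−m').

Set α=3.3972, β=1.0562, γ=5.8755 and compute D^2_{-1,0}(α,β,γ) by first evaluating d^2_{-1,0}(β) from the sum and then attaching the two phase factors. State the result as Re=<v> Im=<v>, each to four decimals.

Split into d^2_{-1,0}(β=1.0562) × two z-phases.
c=cos(1.0562/2)=0.863766, s=sin(1.0562/2)=0.503893; N=√[1·6·2·2]=4.898979
k∈{1,2} keeps every argument non-negative
  k=1: (−1)^0·4.8990/(2)·0.8638^3·0.5039^1 = +0.795431
  k=2: (−1)^1·4.8990/(2)·0.8638^1·0.5039^3 = -0.270699
d^2_{-1,0}(1.0562) = +0.795431 -0.270699 = +0.524732
Attach z-rotation phases: D = e^{-i(-1)(3.3972)}·(+0.524732)·e^{-i(0)(5.8755)} = -0.507683-0.132669i

Re=-0.5077 Im=-0.1327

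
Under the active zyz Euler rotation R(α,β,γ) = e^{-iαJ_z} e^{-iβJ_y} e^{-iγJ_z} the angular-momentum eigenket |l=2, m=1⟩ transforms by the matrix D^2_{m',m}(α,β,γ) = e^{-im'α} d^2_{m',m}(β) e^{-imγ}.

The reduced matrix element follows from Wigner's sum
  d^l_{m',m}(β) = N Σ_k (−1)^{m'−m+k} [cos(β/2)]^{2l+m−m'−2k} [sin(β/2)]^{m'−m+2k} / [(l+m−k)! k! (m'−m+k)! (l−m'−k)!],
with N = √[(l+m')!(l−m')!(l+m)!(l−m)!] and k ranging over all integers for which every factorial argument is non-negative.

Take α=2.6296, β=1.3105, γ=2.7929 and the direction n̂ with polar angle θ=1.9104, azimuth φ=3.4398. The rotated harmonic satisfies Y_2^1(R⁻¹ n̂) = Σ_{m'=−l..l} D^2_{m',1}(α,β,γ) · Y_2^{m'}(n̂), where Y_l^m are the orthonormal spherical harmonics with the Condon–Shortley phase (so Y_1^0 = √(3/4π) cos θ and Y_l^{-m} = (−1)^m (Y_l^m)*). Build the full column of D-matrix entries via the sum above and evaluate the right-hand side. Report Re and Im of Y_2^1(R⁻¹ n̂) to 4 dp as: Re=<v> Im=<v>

Re=0.0948 Im=0.3390

Need the full column D^2_{m',1} for m'=−2..2 at α=2.6296, β=1.3105, γ=2.7929.
cos(β/2)=0.792896, sin(β/2)=0.609357
d^2_{-2,1}: single k=3 term ⇒ +0.358808;  D = -0.280058+0.224300i
d^2_{-1,1}: k∈[2..3] ⇒ +0.700322 -0.137876 = +0.562446;  D = +0.554963-0.091440i
d^2_{0,1}: k∈[1..2] ⇒ +0.744039 -0.439449 = +0.304591;  D = -0.286260-0.104069i
d^2_{1,1}: k∈[0..1] ⇒ +0.395243 -0.700322 = -0.305079;  D = -0.198886-0.231338i
d^2_{2,1}: single k=0 term ⇒ -0.607505;  D = +0.119572+0.595622i
Y_2^{m'}(θ=1.9104,φ=3.4398) and Σ D·Y over m':
  (-0.2801+0.2243i)·(+0.2841-0.1929i)  (+0.5550-0.0914i)·(+0.2319-0.0713i)  (-0.2863-0.1041i)·(-0.2104+0.0000i)  (-0.1989-0.2313i)·(-0.2319-0.0713i)  (+0.1196+0.5956i)·(+0.2841+0.1929i)
Y_2^1(R⁻¹ n̂) = +0.094844+0.339001i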